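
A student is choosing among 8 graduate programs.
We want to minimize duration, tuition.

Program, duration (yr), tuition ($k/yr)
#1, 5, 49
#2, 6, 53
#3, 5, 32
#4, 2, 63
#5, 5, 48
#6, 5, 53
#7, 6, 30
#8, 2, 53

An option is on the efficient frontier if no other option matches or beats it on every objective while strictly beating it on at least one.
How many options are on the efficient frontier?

#1: dominated by #3 (duration 5≤5, tuition 32≤49).
#2: dominated by #1 (duration 5≤6, tuition 49≤53).
#3: not dominated.
#4: dominated by #8 (duration 2≤2, tuition 53≤63).
#5: dominated by #3 (duration 5≤5, tuition 32≤48).
#6: dominated by #1 (duration 5≤5, tuition 49≤53).
#7: not dominated (best tuition).
#8: not dominated.
Pareto-optimal: #3, #7, #8 → 3.

3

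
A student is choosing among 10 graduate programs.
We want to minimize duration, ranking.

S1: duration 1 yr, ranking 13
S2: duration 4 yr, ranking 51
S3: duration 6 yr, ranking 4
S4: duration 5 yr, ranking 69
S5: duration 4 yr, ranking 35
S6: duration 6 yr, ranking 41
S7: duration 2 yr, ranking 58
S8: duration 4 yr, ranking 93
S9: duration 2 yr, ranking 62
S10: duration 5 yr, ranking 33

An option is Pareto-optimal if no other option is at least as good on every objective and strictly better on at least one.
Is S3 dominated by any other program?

No

S1: worse on ranking (13 vs 4).
S2: worse on ranking (51 vs 4).
S4: worse on ranking (69 vs 4).
S5: worse on ranking (35 vs 4).
S6: worse on ranking (41 vs 4).
S7: worse on ranking (58 vs 4).
S8: worse on ranking (93 vs 4).
S9: worse on ranking (62 vs 4).
S10: worse on ranking (33 vs 4).
No option is at least as good as S3 on every objective and strictly better on one.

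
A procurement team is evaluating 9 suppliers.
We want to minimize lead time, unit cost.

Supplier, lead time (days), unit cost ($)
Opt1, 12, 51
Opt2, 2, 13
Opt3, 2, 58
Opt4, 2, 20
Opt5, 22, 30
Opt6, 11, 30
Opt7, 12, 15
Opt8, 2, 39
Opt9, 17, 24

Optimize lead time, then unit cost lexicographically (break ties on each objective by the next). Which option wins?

Opt2

First minimize lead time: best is 2, kept {Opt2, Opt3, Opt4, Opt8}.
Then minimize unit cost: best is 13, kept {Opt2}.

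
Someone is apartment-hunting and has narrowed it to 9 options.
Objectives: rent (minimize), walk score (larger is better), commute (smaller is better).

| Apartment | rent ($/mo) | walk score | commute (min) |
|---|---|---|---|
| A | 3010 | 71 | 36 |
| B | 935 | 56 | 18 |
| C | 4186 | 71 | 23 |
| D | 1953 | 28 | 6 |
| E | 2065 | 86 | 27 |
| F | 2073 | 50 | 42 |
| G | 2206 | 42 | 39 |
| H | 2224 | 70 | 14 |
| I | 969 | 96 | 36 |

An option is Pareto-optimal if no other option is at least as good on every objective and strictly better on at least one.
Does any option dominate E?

A: worse on rent (3010 vs 2065).
B: worse on walk score (56 vs 86).
C: worse on rent (4186 vs 2065).
D: worse on walk score (28 vs 86).
F: worse on rent (2073 vs 2065).
G: worse on rent (2206 vs 2065).
H: worse on rent (2224 vs 2065).
I: worse on commute (36 vs 27).
No option is at least as good as E on every objective and strictly better on one.

No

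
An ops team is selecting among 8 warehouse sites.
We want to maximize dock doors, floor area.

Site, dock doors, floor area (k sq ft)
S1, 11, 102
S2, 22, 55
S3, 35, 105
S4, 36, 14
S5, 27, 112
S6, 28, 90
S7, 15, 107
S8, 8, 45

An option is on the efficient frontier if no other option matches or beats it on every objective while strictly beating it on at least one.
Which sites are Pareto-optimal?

S1: dominated by S3 (dock doors 35≥11, floor area 105≥102).
S2: dominated by S3 (dock doors 35≥22, floor area 105≥55).
S3: not dominated.
S4: not dominated (best dock doors).
S5: not dominated (best floor area).
S6: dominated by S3 (dock doors 35≥28, floor area 105≥90).
S7: dominated by S5 (dock doors 27≥15, floor area 112≥107).
S8: dominated by S1 (dock doors 11≥8, floor area 102≥45).

S3, S4, S5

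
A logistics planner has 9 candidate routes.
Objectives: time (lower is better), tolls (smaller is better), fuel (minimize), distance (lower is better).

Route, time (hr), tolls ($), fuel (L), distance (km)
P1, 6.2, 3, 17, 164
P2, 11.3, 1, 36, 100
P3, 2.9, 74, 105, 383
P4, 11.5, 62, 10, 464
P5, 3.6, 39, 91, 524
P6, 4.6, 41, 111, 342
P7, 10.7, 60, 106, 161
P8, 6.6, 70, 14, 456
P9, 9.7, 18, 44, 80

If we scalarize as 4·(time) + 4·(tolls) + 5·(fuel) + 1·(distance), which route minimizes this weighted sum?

P1

P1: 4·6.2 + 4·3 + 5·17 + 1·164 = 285.8
P2: 4·11.3 + 4·1 + 5·36 + 1·100 = 329.2
P3: 4·2.9 + 4·74 + 5·105 + 1·383 = 1215.6
P4: 4·11.5 + 4·62 + 5·10 + 1·464 = 808.0
P5: 4·3.6 + 4·39 + 5·91 + 1·524 = 1149.4
P6: 4·4.6 + 4·41 + 5·111 + 1·342 = 1079.4
P7: 4·10.7 + 4·60 + 5·106 + 1·161 = 973.8
P8: 4·6.6 + 4·70 + 5·14 + 1·456 = 832.4
P9: 4·9.7 + 4·18 + 5·44 + 1·80 = 410.8
Lowest: P1 at 285.8.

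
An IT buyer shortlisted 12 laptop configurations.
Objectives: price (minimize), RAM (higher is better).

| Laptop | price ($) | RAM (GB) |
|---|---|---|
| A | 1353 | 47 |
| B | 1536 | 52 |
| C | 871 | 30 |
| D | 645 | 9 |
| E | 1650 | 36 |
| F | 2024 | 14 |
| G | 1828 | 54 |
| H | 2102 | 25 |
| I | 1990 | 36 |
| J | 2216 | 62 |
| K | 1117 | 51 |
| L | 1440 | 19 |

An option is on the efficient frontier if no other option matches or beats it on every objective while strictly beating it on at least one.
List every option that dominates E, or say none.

A: price 1353≤1650, RAM 47≥36 — dominates E.
B: price 1536≤1650, RAM 52≥36 — dominates E.
K: price 1117≤1650, RAM 51≥36 — dominates E.
Others (C, D, F, G, H, I, J, L) are each worse than E on at least one objective.

A, B, K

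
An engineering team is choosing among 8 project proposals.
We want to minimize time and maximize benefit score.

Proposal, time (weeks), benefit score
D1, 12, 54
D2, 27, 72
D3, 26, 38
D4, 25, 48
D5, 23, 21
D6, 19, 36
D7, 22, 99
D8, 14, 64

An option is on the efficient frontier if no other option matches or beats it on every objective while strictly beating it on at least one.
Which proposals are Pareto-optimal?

D1: not dominated (best time).
D2: dominated by D7 (time 22≤27, benefit score 99≥72).
D3: dominated by D1 (time 12≤26, benefit score 54≥38).
D4: dominated by D1 (time 12≤25, benefit score 54≥48).
D5: dominated by D1 (time 12≤23, benefit score 54≥21).
D6: dominated by D1 (time 12≤19, benefit score 54≥36).
D7: not dominated (best benefit score).
D8: not dominated.

D1, D7, D8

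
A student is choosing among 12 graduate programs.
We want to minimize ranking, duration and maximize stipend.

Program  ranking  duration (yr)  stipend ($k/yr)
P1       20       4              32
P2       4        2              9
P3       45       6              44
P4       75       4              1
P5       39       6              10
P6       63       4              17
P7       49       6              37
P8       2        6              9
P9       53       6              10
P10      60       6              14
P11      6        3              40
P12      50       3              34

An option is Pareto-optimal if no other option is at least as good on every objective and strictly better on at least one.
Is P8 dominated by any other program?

No

P1: worse on ranking (20 vs 2).
P2: worse on ranking (4 vs 2).
P3: worse on ranking (45 vs 2).
P4: worse on ranking (75 vs 2).
P5: worse on ranking (39 vs 2).
P6: worse on ranking (63 vs 2).
P7: worse on ranking (49 vs 2).
P9: worse on ranking (53 vs 2).
P10: worse on ranking (60 vs 2).
P11: worse on ranking (6 vs 2).
P12: worse on ranking (50 vs 2).
No option is at least as good as P8 on every objective and strictly better on one.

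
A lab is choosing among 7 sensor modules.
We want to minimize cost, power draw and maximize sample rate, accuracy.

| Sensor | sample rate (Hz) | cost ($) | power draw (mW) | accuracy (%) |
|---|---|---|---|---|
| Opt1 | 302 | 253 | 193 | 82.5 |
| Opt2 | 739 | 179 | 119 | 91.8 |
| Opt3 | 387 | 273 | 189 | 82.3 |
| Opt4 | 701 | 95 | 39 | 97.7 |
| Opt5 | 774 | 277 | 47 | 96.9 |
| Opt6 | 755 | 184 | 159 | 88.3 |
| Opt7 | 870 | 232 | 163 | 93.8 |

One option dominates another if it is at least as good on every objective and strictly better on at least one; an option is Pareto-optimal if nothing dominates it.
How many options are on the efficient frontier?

5

Opt1: dominated by Opt2 (sample rate 739≥302, cost 179≤253, power draw 119≤193, accuracy 91.8≥82.5).
Opt2: not dominated.
Opt3: dominated by Opt2 (sample rate 739≥387, cost 179≤273, power draw 119≤189, accuracy 91.8≥82.3).
Opt4: not dominated (best cost).
Opt5: not dominated.
Opt6: not dominated.
Opt7: not dominated (best sample rate).
Pareto-optimal: Opt2, Opt4, Opt5, Opt6, Opt7 → 5.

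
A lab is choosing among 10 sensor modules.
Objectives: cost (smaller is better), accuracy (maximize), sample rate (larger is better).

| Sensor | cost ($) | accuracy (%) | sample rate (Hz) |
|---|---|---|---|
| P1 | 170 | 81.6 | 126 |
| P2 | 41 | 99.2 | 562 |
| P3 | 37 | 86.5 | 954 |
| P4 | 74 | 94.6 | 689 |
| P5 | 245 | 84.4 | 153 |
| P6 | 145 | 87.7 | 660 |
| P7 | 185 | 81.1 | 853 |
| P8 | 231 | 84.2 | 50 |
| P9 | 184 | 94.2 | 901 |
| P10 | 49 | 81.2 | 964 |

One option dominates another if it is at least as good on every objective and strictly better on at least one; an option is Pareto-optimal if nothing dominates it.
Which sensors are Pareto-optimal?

P1: dominated by P2 (cost 41≤170, accuracy 99.2≥81.6, sample rate 562≥126).
P2: not dominated (best accuracy).
P3: not dominated (best cost).
P4: not dominated.
P5: dominated by P2 (cost 41≤245, accuracy 99.2≥84.4, sample rate 562≥153).
P6: dominated by P4 (cost 74≤145, accuracy 94.6≥87.7, sample rate 689≥660).
P7: dominated by P3 (cost 37≤185, accuracy 86.5≥81.1, sample rate 954≥853).
P8: dominated by P2 (cost 41≤231, accuracy 99.2≥84.2, sample rate 562≥50).
P9: not dominated.
P10: not dominated (best sample rate).

P2, P3, P4, P9, P10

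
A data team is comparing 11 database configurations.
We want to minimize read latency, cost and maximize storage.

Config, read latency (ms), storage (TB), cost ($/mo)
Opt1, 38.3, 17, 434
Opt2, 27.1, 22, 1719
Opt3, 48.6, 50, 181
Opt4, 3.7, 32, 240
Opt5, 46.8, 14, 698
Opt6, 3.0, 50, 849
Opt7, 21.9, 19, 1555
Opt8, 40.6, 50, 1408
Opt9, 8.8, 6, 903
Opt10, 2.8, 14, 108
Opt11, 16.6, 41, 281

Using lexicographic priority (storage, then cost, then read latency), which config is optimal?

Opt3

First maximize storage: best is 50, kept {Opt3, Opt6, Opt8}.
Then minimize cost: best is 181, kept {Opt3}.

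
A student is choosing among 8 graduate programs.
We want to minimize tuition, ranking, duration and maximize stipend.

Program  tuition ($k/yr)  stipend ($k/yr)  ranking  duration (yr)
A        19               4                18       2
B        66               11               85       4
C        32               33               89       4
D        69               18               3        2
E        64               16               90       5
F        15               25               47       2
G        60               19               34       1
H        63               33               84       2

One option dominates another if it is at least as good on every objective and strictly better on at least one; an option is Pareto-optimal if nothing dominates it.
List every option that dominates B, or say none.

F: tuition 15≤66, stipend 25≥11, ranking 47≤85, duration 2≤4 — dominates B.
G: tuition 60≤66, stipend 19≥11, ranking 34≤85, duration 1≤4 — dominates B.
H: tuition 63≤66, stipend 33≥11, ranking 84≤85, duration 2≤4 — dominates B.
Others (A, C, D, E) are each worse than B on at least one objective.

F, G, H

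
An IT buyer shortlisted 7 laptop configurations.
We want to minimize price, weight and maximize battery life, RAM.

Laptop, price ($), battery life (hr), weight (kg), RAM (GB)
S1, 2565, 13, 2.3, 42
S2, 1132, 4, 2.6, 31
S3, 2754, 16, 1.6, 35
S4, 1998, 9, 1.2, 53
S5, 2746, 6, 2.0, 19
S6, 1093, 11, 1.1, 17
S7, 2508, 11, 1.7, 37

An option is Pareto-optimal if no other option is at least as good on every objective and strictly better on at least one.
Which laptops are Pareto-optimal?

S1: not dominated.
S2: not dominated.
S3: not dominated (best battery life).
S4: not dominated (best RAM).
S5: dominated by S4 (price 1998≤2746, battery life 9≥6, weight 1.2≤2.0, RAM 53≥19).
S6: not dominated (best price).
S7: not dominated.

S1, S2, S3, S4, S6, S7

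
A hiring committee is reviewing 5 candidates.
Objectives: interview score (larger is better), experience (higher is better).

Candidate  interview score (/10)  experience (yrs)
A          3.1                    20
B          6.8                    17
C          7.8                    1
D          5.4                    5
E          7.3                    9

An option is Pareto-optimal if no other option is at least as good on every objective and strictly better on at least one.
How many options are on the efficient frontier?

A: not dominated (best experience).
B: not dominated.
C: not dominated (best interview score).
D: dominated by B (interview score 6.8≥5.4, experience 17≥5).
E: not dominated.
Pareto-optimal: A, B, C, E → 4.

4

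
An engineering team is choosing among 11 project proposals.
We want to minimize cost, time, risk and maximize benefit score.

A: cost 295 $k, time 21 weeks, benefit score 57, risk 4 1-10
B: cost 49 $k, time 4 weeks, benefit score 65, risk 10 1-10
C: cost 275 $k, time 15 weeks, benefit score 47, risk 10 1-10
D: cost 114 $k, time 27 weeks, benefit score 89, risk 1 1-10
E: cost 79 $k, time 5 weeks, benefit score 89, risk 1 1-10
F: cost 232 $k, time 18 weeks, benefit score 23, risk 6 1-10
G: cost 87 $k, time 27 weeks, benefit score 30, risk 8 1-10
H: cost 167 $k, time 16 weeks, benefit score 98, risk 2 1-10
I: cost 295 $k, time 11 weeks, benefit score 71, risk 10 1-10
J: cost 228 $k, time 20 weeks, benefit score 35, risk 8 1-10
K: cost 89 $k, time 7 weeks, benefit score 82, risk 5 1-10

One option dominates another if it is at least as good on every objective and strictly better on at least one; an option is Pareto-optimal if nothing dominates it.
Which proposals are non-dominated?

A: dominated by E (cost 79≤295, time 5≤21, benefit score 89≥57, risk 1≤4).
B: not dominated (best cost).
C: dominated by B (cost 49≤275, time 4≤15, benefit score 65≥47, risk 10≤10).
D: dominated by E (cost 79≤114, time 5≤27, benefit score 89≥89, risk 1≤1).
E: not dominated.
F: dominated by E (cost 79≤232, time 5≤18, benefit score 89≥23, risk 1≤6).
G: dominated by E (cost 79≤87, time 5≤27, benefit score 89≥30, risk 1≤8).
H: not dominated (best benefit score).
I: dominated by E (cost 79≤295, time 5≤11, benefit score 89≥71, risk 1≤10).
J: dominated by E (cost 79≤228, time 5≤20, benefit score 89≥35, risk 1≤8).
K: dominated by E (cost 79≤89, time 5≤7, benefit score 89≥82, risk 1≤5).

B, E, H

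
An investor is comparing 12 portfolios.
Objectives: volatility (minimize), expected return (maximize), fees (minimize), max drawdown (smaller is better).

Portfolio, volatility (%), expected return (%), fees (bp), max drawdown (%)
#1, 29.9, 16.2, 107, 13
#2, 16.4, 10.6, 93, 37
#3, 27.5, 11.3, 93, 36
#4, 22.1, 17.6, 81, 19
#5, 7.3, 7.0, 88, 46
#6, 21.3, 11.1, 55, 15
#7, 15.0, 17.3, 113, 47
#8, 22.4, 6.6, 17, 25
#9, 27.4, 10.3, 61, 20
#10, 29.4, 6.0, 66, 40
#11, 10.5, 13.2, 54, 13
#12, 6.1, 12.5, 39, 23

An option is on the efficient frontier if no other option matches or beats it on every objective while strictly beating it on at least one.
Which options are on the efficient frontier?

#1: not dominated.
#2: dominated by #11 (volatility 10.5≤16.4, expected return 13.2≥10.6, fees 54≤93, max drawdown 13≤37).
#3: dominated by #4 (volatility 22.1≤27.5, expected return 17.6≥11.3, fees 81≤93, max drawdown 19≤36).
#4: not dominated (best expected return).
#5: dominated by #12 (volatility 6.1≤7.3, expected return 12.5≥7.0, fees 39≤88, max drawdown 23≤46).
#6: dominated by #11 (volatility 10.5≤21.3, expected return 13.2≥11.1, fees 54≤55, max drawdown 13≤15).
#7: not dominated.
#8: not dominated (best fees).
#9: dominated by #6 (volatility 21.3≤27.4, expected return 11.1≥10.3, fees 55≤61, max drawdown 15≤20).
#10: dominated by #6 (volatility 21.3≤29.4, expected return 11.1≥6.0, fees 55≤66, max drawdown 15≤40).
#11: not dominated.
#12: not dominated (best volatility).

#1, #4, #7, #8, #11, #12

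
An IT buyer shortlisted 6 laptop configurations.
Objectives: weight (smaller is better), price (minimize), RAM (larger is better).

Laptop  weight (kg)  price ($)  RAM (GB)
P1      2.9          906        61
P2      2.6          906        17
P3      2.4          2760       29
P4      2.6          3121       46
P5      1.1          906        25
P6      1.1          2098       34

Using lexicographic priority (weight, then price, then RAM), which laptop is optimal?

P5

First minimize weight: best is 1.1, kept {P5, P6}.
Then minimize price: best is 906, kept {P5}.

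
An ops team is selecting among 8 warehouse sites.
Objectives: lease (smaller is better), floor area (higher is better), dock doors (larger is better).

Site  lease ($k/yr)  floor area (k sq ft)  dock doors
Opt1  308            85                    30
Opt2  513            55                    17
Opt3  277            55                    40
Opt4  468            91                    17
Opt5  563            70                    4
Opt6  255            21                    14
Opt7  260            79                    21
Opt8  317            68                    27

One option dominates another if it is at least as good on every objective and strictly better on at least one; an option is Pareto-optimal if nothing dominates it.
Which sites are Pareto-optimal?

Opt1, Opt3, Opt4, Opt6, Opt7

Opt1: not dominated.
Opt2: dominated by Opt1 (lease 308≤513, floor area 85≥55, dock doors 30≥17).
Opt3: not dominated (best dock doors).
Opt4: not dominated (best floor area).
Opt5: dominated by Opt1 (lease 308≤563, floor area 85≥70, dock doors 30≥4).
Opt6: not dominated (best lease).
Opt7: not dominated.
Opt8: dominated by Opt1 (lease 308≤317, floor area 85≥68, dock doors 30≥27).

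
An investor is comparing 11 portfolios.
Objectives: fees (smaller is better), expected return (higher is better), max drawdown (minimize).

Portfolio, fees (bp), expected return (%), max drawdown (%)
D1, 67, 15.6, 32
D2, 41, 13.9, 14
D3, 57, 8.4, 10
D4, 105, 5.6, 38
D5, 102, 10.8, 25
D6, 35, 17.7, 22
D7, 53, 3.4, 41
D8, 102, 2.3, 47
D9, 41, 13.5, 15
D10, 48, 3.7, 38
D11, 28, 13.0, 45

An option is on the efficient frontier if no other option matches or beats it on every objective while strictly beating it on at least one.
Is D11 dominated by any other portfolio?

No

D1: worse on fees (67 vs 28).
D2: worse on fees (41 vs 28).
D3: worse on fees (57 vs 28).
D4: worse on fees (105 vs 28).
D5: worse on fees (102 vs 28).
D6: worse on fees (35 vs 28).
D7: worse on fees (53 vs 28).
D8: worse on fees (102 vs 28).
D9: worse on fees (41 vs 28).
D10: worse on fees (48 vs 28).
No option is at least as good as D11 on every objective and strictly better on one.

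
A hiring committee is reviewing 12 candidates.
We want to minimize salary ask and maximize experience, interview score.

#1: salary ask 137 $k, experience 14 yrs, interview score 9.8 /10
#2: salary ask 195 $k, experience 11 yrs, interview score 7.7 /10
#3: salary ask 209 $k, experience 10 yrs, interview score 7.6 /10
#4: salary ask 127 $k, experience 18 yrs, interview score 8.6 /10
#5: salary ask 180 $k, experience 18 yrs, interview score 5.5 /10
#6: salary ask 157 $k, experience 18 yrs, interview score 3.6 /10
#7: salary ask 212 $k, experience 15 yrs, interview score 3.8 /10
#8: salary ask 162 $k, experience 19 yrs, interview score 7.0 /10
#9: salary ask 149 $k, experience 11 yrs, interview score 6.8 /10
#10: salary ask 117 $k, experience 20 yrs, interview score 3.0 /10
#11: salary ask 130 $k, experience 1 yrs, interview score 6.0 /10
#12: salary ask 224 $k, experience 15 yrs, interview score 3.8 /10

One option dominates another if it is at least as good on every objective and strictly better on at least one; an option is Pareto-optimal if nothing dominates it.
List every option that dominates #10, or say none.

#1: worse on salary ask (137 vs 117).
#2: worse on salary ask (195 vs 117).
#3: worse on salary ask (209 vs 117).
#4: worse on salary ask (127 vs 117).
#5: worse on salary ask (180 vs 117).
#6: worse on salary ask (157 vs 117).
#7: worse on salary ask (212 vs 117).
#8: worse on salary ask (162 vs 117).
#9: worse on salary ask (149 vs 117).
#11: worse on salary ask (130 vs 117).
#12: worse on salary ask (224 vs 117).
No option dominates #10.

none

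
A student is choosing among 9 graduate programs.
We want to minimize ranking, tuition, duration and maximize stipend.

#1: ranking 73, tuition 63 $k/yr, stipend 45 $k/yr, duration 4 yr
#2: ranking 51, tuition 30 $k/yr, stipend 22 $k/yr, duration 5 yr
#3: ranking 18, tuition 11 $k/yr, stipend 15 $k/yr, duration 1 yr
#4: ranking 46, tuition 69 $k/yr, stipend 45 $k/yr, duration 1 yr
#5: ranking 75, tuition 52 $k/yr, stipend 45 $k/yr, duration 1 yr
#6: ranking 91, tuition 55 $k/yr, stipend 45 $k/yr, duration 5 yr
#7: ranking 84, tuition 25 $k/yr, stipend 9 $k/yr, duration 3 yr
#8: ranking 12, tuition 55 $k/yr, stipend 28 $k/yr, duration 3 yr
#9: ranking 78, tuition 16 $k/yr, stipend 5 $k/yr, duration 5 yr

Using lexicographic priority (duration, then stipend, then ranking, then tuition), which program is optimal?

First minimize duration: best is 1, kept {#3, #4, #5}.
Then maximize stipend: best is 45, kept {#4, #5}.
Then minimize ranking: best is 46, kept {#4}.

#4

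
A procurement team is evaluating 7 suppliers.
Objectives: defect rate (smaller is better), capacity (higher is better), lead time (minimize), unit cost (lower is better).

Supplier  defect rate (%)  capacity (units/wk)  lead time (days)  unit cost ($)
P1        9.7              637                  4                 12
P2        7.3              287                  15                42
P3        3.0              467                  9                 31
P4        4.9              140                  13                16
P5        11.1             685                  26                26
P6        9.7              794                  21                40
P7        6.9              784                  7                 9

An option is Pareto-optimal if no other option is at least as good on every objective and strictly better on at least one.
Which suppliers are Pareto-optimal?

P1: not dominated (best lead time).
P2: dominated by P3 (defect rate 3.0≤7.3, capacity 467≥287, lead time 9≤15, unit cost 31≤42).
P3: not dominated (best defect rate).
P4: not dominated.
P5: dominated by P7 (defect rate 6.9≤11.1, capacity 784≥685, lead time 7≤26, unit cost 9≤26).
P6: not dominated (best capacity).
P7: not dominated (best unit cost).

P1, P3, P4, P6, P7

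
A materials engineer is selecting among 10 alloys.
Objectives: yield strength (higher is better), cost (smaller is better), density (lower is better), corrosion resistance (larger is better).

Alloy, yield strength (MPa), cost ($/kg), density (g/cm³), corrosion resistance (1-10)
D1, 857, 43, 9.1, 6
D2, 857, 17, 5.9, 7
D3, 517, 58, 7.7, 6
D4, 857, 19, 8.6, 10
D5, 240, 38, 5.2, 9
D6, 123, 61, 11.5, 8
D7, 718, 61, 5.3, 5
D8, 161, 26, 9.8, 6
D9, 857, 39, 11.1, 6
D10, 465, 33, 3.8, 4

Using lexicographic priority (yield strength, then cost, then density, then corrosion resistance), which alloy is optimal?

D2

First maximize yield strength: best is 857, kept {D1, D2, D4, D9}.
Then minimize cost: best is 17, kept {D2}.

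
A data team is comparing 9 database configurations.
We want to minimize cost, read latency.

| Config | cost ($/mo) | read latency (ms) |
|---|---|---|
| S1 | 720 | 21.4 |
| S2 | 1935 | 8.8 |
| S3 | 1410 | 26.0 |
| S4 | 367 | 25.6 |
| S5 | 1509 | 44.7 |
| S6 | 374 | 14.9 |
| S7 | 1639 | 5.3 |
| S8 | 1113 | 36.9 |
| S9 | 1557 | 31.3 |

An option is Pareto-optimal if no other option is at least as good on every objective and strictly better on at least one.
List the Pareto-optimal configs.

S1: dominated by S6 (cost 374≤720, read latency 14.9≤21.4).
S2: dominated by S7 (cost 1639≤1935, read latency 5.3≤8.8).
S3: dominated by S1 (cost 720≤1410, read latency 21.4≤26.0).
S4: not dominated (best cost).
S5: dominated by S1 (cost 720≤1509, read latency 21.4≤44.7).
S6: not dominated.
S7: not dominated (best read latency).
S8: dominated by S1 (cost 720≤1113, read latency 21.4≤36.9).
S9: dominated by S1 (cost 720≤1557, read latency 21.4≤31.3).

S4, S6, S7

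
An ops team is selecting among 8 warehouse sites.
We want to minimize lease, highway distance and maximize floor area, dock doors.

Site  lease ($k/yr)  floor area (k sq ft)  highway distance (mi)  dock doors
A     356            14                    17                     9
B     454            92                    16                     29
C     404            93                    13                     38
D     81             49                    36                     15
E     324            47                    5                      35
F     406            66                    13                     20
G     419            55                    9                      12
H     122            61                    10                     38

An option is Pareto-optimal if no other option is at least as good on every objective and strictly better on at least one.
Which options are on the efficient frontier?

C, D, E, G, H

A: dominated by E (lease 324≤356, floor area 47≥14, highway distance 5≤17, dock doors 35≥9).
B: dominated by C (lease 404≤454, floor area 93≥92, highway distance 13≤16, dock doors 38≥29).
C: not dominated (best floor area).
D: not dominated (best lease).
E: not dominated (best highway distance).
F: dominated by C (lease 404≤406, floor area 93≥66, highway distance 13≤13, dock doors 38≥20).
G: not dominated.
H: not dominated.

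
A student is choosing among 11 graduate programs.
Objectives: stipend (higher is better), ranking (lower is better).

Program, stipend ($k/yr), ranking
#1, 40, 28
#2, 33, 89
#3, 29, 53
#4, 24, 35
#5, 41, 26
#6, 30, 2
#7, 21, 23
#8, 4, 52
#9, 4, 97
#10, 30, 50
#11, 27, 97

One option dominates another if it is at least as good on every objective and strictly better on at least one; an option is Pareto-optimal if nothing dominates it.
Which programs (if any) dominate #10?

#1, #5, #6

#1: stipend 40≥30, ranking 28≤50 — dominates #10.
#5: stipend 41≥30, ranking 26≤50 — dominates #10.
#6: stipend 30≥30, ranking 2≤50 — dominates #10.
Others (#2, #3, #4, #7, #8, #9, #11) are each worse than #10 on at least one objective.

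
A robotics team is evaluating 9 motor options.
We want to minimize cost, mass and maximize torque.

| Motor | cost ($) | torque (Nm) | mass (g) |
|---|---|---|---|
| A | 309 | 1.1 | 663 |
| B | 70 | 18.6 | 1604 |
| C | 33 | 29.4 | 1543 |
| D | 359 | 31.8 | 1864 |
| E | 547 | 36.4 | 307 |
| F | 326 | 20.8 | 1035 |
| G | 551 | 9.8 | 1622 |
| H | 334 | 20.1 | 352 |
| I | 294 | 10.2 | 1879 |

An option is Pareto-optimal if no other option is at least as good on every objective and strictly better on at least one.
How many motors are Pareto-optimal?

A: not dominated.
B: dominated by C (cost 33≤70, torque 29.4≥18.6, mass 1543≤1604).
C: not dominated (best cost).
D: not dominated.
E: not dominated (best torque).
F: not dominated.
G: dominated by B (cost 70≤551, torque 18.6≥9.8, mass 1604≤1622).
H: not dominated.
I: dominated by B (cost 70≤294, torque 18.6≥10.2, mass 1604≤1879).
Pareto-optimal: A, C, D, E, F, H → 6.

6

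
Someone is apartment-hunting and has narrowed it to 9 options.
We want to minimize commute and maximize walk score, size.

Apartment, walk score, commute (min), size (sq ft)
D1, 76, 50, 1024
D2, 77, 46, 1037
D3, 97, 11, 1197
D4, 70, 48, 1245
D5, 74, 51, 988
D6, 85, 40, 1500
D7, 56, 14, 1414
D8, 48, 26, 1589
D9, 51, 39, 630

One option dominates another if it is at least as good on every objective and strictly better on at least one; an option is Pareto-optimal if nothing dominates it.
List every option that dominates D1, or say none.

D2: walk score 77≥76, commute 46≤50, size 1037≥1024 — dominates D1.
D3: walk score 97≥76, commute 11≤50, size 1197≥1024 — dominates D1.
D6: walk score 85≥76, commute 40≤50, size 1500≥1024 — dominates D1.
Others (D4, D5, D7, D8, D9) are each worse than D1 on at least one objective.

D2, D3, D6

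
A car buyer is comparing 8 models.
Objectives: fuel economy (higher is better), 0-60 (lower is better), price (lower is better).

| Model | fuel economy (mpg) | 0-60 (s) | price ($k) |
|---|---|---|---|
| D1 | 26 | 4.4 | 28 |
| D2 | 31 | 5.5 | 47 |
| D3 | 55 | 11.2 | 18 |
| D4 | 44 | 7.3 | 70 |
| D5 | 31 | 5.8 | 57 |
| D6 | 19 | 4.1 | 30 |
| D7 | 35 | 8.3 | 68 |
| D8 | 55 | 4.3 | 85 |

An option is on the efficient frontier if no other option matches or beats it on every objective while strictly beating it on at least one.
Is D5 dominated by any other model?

D2 vs D5: fuel economy 31≥31, 0-60 5.5≤5.8, price 47≤57 — D2 is at least as good on every objective and strictly better on at least one, so D2 dominates D5.

Yes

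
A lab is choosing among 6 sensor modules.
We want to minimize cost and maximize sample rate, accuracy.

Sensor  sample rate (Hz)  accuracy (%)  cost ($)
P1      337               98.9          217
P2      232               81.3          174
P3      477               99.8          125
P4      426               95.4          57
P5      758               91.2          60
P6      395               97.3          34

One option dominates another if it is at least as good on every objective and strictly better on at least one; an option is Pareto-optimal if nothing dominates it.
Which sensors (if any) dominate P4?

none

P1: worse on sample rate (337 vs 426).
P2: worse on sample rate (232 vs 426).
P3: worse on cost (125 vs 57).
P5: worse on accuracy (91.2 vs 95.4).
P6: worse on sample rate (395 vs 426).
No option dominates P4.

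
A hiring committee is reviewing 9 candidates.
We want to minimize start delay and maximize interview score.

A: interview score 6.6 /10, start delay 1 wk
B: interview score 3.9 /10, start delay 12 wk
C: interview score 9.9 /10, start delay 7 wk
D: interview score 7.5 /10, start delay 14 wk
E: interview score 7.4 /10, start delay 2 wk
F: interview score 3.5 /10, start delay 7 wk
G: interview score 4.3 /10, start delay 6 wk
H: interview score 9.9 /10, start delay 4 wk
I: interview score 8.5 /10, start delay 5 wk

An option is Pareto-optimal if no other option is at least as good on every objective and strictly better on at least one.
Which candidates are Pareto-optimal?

A, E, H

A: not dominated (best start delay).
B: dominated by A (interview score 6.6≥3.9, start delay 1≤12).
C: dominated by H (interview score 9.9≥9.9, start delay 4≤7).
D: dominated by C (interview score 9.9≥7.5, start delay 7≤14).
E: not dominated.
F: dominated by A (interview score 6.6≥3.5, start delay 1≤7).
G: dominated by A (interview score 6.6≥4.3, start delay 1≤6).
H: not dominated.
I: dominated by H (interview score 9.9≥8.5, start delay 4≤5).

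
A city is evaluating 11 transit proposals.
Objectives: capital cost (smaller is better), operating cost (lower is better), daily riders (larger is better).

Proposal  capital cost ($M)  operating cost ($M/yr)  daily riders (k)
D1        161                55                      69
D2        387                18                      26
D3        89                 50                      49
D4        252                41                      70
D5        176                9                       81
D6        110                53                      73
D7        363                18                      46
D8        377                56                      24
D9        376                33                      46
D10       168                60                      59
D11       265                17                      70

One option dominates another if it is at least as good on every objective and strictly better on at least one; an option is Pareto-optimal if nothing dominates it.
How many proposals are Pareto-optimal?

3

D1: dominated by D6 (capital cost 110≤161, operating cost 53≤55, daily riders 73≥69).
D2: dominated by D5 (capital cost 176≤387, operating cost 9≤18, daily riders 81≥26).
D3: not dominated (best capital cost).
D4: dominated by D5 (capital cost 176≤252, operating cost 9≤41, daily riders 81≥70).
D5: not dominated (best operating cost).
D6: not dominated.
D7: dominated by D5 (capital cost 176≤363, operating cost 9≤18, daily riders 81≥46).
D8: dominated by D1 (capital cost 161≤377, operating cost 55≤56, daily riders 69≥24).
D9: dominated by D5 (capital cost 176≤376, operating cost 9≤33, daily riders 81≥46).
D10: dominated by D1 (capital cost 161≤168, operating cost 55≤60, daily riders 69≥59).
D11: dominated by D5 (capital cost 176≤265, operating cost 9≤17, daily riders 81≥70).
Pareto-optimal: D3, D5, D6 → 3.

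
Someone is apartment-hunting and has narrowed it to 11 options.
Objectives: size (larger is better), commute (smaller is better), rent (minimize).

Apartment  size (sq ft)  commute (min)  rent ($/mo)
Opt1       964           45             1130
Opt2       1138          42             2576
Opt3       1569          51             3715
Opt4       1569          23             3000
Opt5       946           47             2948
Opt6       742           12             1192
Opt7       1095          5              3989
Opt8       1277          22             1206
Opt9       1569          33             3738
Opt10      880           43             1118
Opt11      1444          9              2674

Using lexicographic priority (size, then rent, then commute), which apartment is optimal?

First maximize size: best is 1569, kept {Opt3, Opt4, Opt9}.
Then minimize rent: best is 3000, kept {Opt4}.

Opt4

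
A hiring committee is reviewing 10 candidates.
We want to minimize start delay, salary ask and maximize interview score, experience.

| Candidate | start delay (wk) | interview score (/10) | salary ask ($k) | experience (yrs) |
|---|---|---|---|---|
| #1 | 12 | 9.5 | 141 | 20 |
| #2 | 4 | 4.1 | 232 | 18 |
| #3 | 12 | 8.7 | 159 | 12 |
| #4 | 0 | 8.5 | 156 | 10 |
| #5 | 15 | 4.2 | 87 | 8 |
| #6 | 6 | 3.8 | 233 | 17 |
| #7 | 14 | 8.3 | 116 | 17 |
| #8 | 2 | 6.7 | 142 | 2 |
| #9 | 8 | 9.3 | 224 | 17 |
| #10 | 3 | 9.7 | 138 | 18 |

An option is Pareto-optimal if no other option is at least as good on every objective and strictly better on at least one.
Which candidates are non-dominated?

#1, #4, #5, #7, #8, #10

#1: not dominated (best experience).
#2: dominated by #10 (start delay 3≤4, interview score 9.7≥4.1, salary ask 138≤232, experience 18≥18).
#3: dominated by #1 (start delay 12≤12, interview score 9.5≥8.7, salary ask 141≤159, experience 20≥12).
#4: not dominated (best start delay).
#5: not dominated (best salary ask).
#6: dominated by #2 (start delay 4≤6, interview score 4.1≥3.8, salary ask 232≤233, experience 18≥17).
#7: not dominated.
#8: not dominated.
#9: dominated by #10 (start delay 3≤8, interview score 9.7≥9.3, salary ask 138≤224, experience 18≥17).
#10: not dominated (best interview score).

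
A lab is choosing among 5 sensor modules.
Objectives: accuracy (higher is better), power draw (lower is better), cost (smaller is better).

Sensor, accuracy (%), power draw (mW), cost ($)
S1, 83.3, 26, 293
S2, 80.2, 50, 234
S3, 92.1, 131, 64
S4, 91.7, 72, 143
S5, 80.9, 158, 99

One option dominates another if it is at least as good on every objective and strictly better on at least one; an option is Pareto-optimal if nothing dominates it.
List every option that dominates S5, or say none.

S3

S3: accuracy 92.1≥80.9, power draw 131≤158, cost 64≤99 — dominates S5.
Others (S1, S2, S4) are each worse than S5 on at least one objective.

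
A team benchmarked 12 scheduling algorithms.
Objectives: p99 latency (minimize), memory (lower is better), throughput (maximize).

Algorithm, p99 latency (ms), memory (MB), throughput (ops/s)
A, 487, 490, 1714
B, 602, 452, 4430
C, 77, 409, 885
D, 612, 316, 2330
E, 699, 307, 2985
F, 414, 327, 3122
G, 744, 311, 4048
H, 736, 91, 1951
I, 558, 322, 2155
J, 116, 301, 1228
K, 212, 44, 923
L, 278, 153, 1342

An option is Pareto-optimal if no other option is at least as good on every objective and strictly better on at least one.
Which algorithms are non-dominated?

B, C, D, E, F, G, H, I, J, K, L

A: dominated by F (p99 latency 414≤487, memory 327≤490, throughput 3122≥1714).
B: not dominated (best throughput).
C: not dominated (best p99 latency).
D: not dominated.
E: not dominated.
F: not dominated.
G: not dominated.
H: not dominated.
I: not dominated.
J: not dominated.
K: not dominated (best memory).
L: not dominated.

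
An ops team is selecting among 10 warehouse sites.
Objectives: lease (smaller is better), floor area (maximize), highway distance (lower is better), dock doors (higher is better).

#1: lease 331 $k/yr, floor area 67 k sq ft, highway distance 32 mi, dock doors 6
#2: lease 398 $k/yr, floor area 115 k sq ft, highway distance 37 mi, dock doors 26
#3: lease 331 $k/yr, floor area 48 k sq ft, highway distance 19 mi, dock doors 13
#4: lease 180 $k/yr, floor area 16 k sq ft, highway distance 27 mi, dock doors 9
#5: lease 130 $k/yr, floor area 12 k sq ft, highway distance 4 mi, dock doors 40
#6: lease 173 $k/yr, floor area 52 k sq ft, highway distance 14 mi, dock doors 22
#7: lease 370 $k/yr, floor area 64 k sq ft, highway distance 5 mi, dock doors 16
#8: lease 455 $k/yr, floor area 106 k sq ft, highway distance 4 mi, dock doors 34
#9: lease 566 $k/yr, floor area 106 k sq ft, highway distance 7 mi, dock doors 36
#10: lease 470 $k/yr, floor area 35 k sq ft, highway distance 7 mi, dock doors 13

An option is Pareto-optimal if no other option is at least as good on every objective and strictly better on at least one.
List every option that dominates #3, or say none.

#6

#6: lease 173≤331, floor area 52≥48, highway distance 14≤19, dock doors 22≥13 — dominates #3.
Others (#1, #2, #4, #5, #7, #8, #9, #10) are each worse than #3 on at least one objective.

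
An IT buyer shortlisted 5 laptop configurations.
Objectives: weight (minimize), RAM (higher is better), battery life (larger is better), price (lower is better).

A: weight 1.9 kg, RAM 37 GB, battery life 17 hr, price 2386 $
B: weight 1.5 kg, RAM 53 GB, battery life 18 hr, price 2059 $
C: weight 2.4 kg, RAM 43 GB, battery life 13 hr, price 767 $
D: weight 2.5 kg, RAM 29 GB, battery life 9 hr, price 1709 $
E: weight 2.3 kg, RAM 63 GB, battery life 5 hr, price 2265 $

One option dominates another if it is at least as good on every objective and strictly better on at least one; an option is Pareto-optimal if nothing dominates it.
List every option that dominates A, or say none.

B

B: weight 1.5≤1.9, RAM 53≥37, battery life 18≥17, price 2059≤2386 — dominates A.
Others (C, D, E) are each worse than A on at least one objective.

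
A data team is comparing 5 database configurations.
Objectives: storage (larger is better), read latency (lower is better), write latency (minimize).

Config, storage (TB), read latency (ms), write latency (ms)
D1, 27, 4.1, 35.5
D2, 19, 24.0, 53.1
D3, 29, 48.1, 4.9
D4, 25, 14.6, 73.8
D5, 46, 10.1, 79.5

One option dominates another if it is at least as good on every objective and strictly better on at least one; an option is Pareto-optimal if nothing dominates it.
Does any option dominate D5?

No

D1: worse on storage (27 vs 46).
D2: worse on storage (19 vs 46).
D3: worse on storage (29 vs 46).
D4: worse on storage (25 vs 46).
No option is at least as good as D5 on every objective and strictly better on one.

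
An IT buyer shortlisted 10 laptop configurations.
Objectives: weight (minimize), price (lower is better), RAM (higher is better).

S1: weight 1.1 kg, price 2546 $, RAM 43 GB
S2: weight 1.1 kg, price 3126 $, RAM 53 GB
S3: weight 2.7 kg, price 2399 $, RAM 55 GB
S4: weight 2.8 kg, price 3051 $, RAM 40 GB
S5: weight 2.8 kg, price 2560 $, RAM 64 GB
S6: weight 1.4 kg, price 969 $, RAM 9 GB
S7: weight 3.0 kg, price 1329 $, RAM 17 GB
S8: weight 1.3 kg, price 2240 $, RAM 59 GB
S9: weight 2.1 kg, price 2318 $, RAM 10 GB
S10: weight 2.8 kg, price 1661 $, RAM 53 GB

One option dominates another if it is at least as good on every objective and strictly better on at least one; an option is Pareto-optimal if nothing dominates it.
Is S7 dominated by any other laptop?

No

S1: worse on price (2546 vs 1329).
S2: worse on price (3126 vs 1329).
S3: worse on price (2399 vs 1329).
S4: worse on price (3051 vs 1329).
S5: worse on price (2560 vs 1329).
S6: worse on RAM (9 vs 17).
S8: worse on price (2240 vs 1329).
S9: worse on price (2318 vs 1329).
S10: worse on price (1661 vs 1329).
No option is at least as good as S7 on every objective and strictly better on one.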